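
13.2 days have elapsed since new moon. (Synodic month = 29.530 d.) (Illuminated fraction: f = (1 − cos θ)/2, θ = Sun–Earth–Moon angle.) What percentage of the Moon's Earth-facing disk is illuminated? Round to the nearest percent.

97%

Elongation θ = 360° × 13.2/29.530 ≈ 160.9°.
cos 160.9° = (-0.945), so f = (1 − (-0.945))/2 = 0.973, so 97%.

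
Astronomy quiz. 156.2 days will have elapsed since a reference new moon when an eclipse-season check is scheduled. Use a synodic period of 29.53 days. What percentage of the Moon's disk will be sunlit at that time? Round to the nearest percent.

156.2/29.53 = 5.290 lunations, so 5 complete cycles and 8.55 d into the next.
Elongation θ = 360° × 8.55/29.53 ≈ 104.2°.
cos 104.2° = (-0.246), so f = (1 − (-0.246))/2 = 0.623, so 62%.

62%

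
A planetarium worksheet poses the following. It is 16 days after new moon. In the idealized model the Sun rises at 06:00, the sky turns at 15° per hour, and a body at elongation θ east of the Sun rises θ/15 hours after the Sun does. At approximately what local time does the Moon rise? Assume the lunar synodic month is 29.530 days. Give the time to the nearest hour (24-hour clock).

19:00

Elongation θ = 360° × 16/29.530 ≈ 195.1°.
At 15° of sky rotation per hour, 195.1° corresponds to a 13.00 h lag.
06:00 + 13.00 h ≈ 19:00 → 19:00 to the nearest hour.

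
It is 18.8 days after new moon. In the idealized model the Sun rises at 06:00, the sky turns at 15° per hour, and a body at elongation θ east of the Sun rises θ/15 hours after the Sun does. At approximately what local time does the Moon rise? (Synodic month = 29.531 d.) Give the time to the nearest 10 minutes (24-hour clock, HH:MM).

Phase angle: θ = 360°·(18.8 d)/(29.531 d) = 229.2°.
Delay after the Sun = 229.2° / (15°/h) ≈ 15.28 h.
06:00 + 15.279 h ≈ 21:17 → 21:20 to the nearest ten minutes.

21:20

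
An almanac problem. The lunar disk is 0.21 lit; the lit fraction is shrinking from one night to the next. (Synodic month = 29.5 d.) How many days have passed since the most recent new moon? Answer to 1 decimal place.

Invert f = (1 − cos θ)/2 to get cos θ = 1 − 2(0.21) = 0.580, hence θ₀ = arccos 0.580 = 54.5°.
A waning Moon lies in 180°–360°, so θ = 360° − 54.5° = 305.5°.
Age = 29.5 × 305.5°/360° ≈ 25.03 days.

25.0 days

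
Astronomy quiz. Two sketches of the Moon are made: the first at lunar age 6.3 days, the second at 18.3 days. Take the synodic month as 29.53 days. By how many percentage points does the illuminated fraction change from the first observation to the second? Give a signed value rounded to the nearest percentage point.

+48 pp

θ₁ = 360° × 6.3/29.53 = 76.8°, f₁ = (1 − cos θ₁)/2 = 0.386.
θ₂ = 360° × 18.3/29.53 = 223.1°, f₂ = (1 − cos θ₂)/2 = 0.865.
Change = f₂ − f₁ = +0.479 → +48 percentage points.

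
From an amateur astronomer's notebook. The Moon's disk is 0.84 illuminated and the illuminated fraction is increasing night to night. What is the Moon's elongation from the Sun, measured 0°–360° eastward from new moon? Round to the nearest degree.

Invert f = (1 − cos θ)/2 to get cos θ = 1 − 2(0.84) = -0.680, hence θ₀ = arccos -0.680 = 132.8°.
The Moon is waxing (0°–180°), so θ = 132.8° directly.

133°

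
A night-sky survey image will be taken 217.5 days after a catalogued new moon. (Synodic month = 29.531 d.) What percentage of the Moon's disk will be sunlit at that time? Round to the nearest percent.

83%

Reduce mod P: 217.5 − 7×29.531 = 10.78 d into the current lunation.
Phase angle: θ = 360°·(10.78 d)/(29.531 d) = 131.5°.
With cos θ = (-0.662), the lit fraction is (1 − (-0.662))/2 ≈ 0.831, so 83%.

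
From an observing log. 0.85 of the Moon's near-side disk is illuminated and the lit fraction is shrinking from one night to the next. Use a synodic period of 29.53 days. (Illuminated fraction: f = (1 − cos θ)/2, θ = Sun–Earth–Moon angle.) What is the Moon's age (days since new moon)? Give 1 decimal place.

18.5 days

Invert f = (1 − cos θ)/2 to get cos θ = 1 − 2(0.85) = -0.700, hence θ₀ = arccos -0.700 = 134.4°.
Since the Moon is past full (waning), take the reflex angle: θ = 360° − 134.4° = 225.6°.
Age = 29.53 × 225.6°/360° ≈ 18.50 days.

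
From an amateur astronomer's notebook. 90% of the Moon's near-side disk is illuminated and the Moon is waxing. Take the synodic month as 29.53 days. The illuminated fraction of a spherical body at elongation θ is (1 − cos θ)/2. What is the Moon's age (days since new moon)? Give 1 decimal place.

11.7 days

Invert f = (1 − cos θ)/2 to get cos θ = 1 − 2(0.90) = -0.800, hence θ₀ = arccos -0.800 = 143.1°.
Waxing ⇒ before full, so θ = 143.1°.
At 360°/29.53 d per day, 143.1° corresponds to 11.74 days.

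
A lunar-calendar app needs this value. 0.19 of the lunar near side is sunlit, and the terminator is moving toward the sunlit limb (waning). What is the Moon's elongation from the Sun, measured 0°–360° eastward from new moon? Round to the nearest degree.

308°

cos θ = 1 − 2f = 0.620, giving a principal value of 51.7°.
A waning Moon lies in 180°–360°, so θ = 360° − 51.7° = 308.3°.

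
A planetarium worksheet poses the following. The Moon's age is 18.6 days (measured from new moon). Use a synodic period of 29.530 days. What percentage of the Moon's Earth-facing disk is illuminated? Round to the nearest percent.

Phase angle: θ = 360°·(18.6 d)/(29.530 d) = 226.8°.
Illuminated fraction = (1 − cos 226.8°)/2 = (1 − (-0.685))/2 ≈ 0.843, so 84%.

84%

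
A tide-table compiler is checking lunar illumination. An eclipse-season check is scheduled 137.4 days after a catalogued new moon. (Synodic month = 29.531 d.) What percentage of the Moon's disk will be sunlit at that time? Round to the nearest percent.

79%

137.4/29.531 = 4.653 lunations, so 4 complete cycles and 19.28 d into the next.
Phase angle: θ = 360°·(19.28 d)/(29.531 d) = 235.0°.
With cos θ = (-0.574), the lit fraction is (1 − (-0.574))/2 ≈ 0.787, so 79%.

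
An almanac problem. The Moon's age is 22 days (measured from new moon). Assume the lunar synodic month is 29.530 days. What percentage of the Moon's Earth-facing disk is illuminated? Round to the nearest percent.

Elongation θ = 360° × 22/29.530 ≈ 268.2°.
With cos θ = (-0.031), the lit fraction is (1 − (-0.031))/2 ≈ 0.516, so 52%.

52%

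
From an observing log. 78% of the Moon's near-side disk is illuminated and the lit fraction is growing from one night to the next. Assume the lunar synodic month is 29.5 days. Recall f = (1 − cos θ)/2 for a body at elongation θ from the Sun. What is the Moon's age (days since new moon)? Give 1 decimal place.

Invert f = (1 − cos θ)/2 to get cos θ = 1 − 2(0.78) = -0.560, hence θ₀ = arccos -0.560 = 124.1°.
Before full moon the principal value applies: θ = 124.1°.
That fraction of the synodic month is 124.1/360 × 29.5 d ≈ 10.17 d.

10.2 days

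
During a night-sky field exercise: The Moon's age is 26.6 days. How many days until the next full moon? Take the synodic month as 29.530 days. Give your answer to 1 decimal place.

Full moon occurs at elongation 180°, i.e. at age 29.530 × 180/360 = 14.765 d.
This lunation's full moon (14.765 d) has passed, so add one period: 44.295 − 26.6 = 17.695 days.

17.7 days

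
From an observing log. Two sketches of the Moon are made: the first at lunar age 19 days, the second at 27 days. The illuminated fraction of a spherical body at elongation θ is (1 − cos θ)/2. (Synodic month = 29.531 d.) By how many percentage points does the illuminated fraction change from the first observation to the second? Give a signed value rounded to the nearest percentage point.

-74 pp

First observation: θ = 360°·19/29.531 = 231.6°, so f = 0.810.
Second observation: θ = 329.1°, f = 0.071.
Δf = 0.071 − 0.810 = -0.740, i.e. -74 pp.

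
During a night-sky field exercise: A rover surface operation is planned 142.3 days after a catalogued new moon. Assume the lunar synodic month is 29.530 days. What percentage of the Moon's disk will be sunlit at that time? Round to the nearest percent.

29%

142.3 d spans 4 complete synodic months (4 × 29.530 = 118.12 d) plus 24.18 d.
Elongation θ = 360° × 24.18/29.530 ≈ 294.8°.
Illuminated fraction = (1 − cos 294.8°)/2 = (1 − 0.419)/2 ≈ 0.290, so 29%.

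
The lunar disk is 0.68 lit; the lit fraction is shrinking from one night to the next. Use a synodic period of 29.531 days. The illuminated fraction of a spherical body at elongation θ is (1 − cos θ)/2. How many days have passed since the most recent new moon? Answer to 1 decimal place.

cos θ = 1 − 2f = -0.360, giving a principal value of 111.1°.
Waning ⇒ past full, so θ = 360° − 111.1° = 248.9°.
That fraction of the synodic month is 248.9/360 × 29.531 d ≈ 20.42 d.

20.4 days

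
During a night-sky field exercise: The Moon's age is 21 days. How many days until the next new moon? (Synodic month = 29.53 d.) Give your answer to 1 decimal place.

8.5 days

One full lunation from the last new moon is 29.53 d; remaining = 29.53 − 21 = 8.530 d.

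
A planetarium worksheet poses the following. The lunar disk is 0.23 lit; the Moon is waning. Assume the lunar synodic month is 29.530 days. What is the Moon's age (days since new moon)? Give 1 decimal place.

From f = (1 − cos θ)/2: cos θ = 1 − 2×0.23 = 0.540; arccos → 57.3°.
Since the Moon is past full (waning), take the reflex angle: θ = 360° − 57.3° = 302.7°.
Age = 29.530 × 302.7°/360° ≈ 24.83 days.

24.8 days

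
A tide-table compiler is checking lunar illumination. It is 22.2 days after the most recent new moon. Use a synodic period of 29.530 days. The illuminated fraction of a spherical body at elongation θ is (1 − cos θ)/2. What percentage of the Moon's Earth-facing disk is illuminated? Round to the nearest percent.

49%

Elongation θ = 360° × 22.2/29.530 ≈ 270.6°.
cos 270.6° = 0.011, so f = (1 − 0.011)/2 = 0.494, so 49%.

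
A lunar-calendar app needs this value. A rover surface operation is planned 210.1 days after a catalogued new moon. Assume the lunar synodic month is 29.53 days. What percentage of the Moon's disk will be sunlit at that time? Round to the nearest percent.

210.1 d spans 7 complete synodic months (7 × 29.53 = 206.71 d) plus 3.39 d.
The Moon has covered 3.39/29.53 of its cycle, so θ ≈ 360° × 3.39/29.53 = 41.3°.
cos 41.3° = 0.751, so f = (1 − 0.751)/2 = 0.125, so 12%.

12%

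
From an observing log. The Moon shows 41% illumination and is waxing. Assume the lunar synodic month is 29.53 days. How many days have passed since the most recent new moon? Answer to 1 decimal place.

Invert f = (1 − cos θ)/2 to get cos θ = 1 − 2(0.41) = 0.180, hence θ₀ = arccos 0.180 = 79.6°.
Waxing ⇒ before full, so θ = 79.6°.
That fraction of the synodic month is 79.6/360 × 29.53 d ≈ 6.53 d.

6.5 days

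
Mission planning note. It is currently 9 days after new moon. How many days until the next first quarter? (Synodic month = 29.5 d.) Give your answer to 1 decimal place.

27.9 days

First quarter is 0.25 of the way through the cycle: age 0.25 × 29.5 = 7.375 d.
This lunation's first quarter (7.375 d) has passed, so add one period: 36.875 − 9 = 27.875 days.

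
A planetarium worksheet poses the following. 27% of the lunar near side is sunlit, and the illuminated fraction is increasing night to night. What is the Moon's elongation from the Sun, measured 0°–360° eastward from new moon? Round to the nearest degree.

63°

From f = (1 − cos θ)/2: cos θ = 1 − 2×0.27 = 0.460; arccos → 62.6°.
The Moon is waxing (0°–180°), so θ = 62.6° directly.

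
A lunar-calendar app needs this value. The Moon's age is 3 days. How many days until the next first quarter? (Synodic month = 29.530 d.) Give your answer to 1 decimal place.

First quarter occurs at elongation 90°, i.e. at age 29.530 × 90/360 = 7.383 d.
That is 7.383 − 3 = 4.383 days ahead.

4.4 days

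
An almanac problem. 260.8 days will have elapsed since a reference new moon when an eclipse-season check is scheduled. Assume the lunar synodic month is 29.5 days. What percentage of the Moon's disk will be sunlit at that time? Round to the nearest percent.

23%

260.8/29.5 = 8.841 lunations, so 8 complete cycles and 24.80 d into the next.
Phase angle: θ = 360°·(24.80 d)/(29.5 d) = 302.6°.
Illuminated fraction = (1 − cos 302.6°)/2 = (1 − 0.539)/2 ≈ 0.230, so 23%.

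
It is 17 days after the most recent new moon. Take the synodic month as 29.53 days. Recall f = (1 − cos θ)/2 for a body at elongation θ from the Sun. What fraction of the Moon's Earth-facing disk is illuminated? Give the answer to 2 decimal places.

The Moon has covered 17/29.53 of its cycle, so θ ≈ 360° × 17/29.53 = 207.2°.
Illuminated fraction = (1 − cos 207.2°)/2 = (1 − (-0.889))/2 ≈ 0.945.

0.94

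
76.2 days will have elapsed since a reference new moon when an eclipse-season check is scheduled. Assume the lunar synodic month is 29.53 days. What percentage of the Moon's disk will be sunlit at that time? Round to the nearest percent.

94%

76.2 d spans 2 complete synodic months (2 × 29.53 = 59.06 d) plus 17.14 d.
The Moon has covered 17.14/29.53 of its cycle, so θ ≈ 360° × 17.14/29.53 = 209.0°.
Illuminated fraction = (1 − cos 209.0°)/2 = (1 − (-0.875))/2 ≈ 0.938, so 94%.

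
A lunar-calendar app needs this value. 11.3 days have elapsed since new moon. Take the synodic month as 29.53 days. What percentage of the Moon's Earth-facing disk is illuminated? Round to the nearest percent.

Phase angle: θ = 360°·(11.3 d)/(29.53 d) = 137.8°.
Illuminated fraction = (1 − cos 137.8°)/2 = (1 − (-0.740))/2 ≈ 0.870, so 87%.

87%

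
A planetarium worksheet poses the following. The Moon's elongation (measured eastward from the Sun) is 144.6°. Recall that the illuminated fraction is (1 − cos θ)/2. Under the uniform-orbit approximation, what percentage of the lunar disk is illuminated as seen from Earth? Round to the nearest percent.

91%

Half-versine of 144.6°: (1 − (-0.815))/2 = 0.908, i.e. 91%.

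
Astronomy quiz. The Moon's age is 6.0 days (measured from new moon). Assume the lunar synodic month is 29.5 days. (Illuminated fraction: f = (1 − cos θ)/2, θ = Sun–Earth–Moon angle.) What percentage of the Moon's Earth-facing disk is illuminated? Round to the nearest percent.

Elongation θ = 360° × 6.0/29.5 ≈ 73.2°.
With cos θ = 0.289, the lit fraction is (1 − 0.289)/2 ≈ 0.356, so 36%.

36%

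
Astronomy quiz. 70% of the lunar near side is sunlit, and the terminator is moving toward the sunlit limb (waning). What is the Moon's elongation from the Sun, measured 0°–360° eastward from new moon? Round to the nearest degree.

246°

From f = (1 − cos θ)/2: cos θ = 1 − 2×0.70 = -0.400; arccos → 113.6°.
Waning ⇒ past full, so θ = 360° − 113.6° = 246.4°.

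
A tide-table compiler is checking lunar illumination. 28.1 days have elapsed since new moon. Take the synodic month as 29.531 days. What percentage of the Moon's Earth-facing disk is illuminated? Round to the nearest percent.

2%

Phase angle: θ = 360°·(28.1 d)/(29.531 d) = 342.6°.
With cos θ = 0.954, the lit fraction is (1 − 0.954)/2 ≈ 0.023, so 2%.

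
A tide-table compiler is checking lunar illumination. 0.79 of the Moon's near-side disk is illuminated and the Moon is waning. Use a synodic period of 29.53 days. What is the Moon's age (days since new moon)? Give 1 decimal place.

19.2 days

Invert f = (1 − cos θ)/2 to get cos θ = 1 − 2(0.79) = -0.580, hence θ₀ = arccos -0.580 = 125.5°.
Waning ⇒ past full, so θ = 360° − 125.5° = 234.5°.
At 360°/29.53 d per day, 234.5° corresponds to 19.24 days.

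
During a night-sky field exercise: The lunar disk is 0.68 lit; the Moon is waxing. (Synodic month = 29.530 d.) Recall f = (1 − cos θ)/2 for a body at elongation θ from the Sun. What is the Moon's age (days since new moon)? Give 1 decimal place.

From f = (1 − cos θ)/2: cos θ = 1 − 2×0.68 = -0.360; arccos → 111.1°.
Waxing ⇒ before full, so θ = 111.1°.
At 360°/29.530 d per day, 111.1° corresponds to 9.11 days.

9.1 days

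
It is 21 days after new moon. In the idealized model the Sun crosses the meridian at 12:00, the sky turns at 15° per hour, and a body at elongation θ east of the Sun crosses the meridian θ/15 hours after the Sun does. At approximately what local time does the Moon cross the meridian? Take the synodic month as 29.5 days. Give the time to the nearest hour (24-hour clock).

05:00

Phase angle: θ = 360°·(21 d)/(29.5 d) = 256.3°.
At 15° of sky rotation per hour, 256.3° corresponds to a 17.08 h lag.
12:00 + 17.08 h ≈ 05:05 → 05:00 to the nearest hour.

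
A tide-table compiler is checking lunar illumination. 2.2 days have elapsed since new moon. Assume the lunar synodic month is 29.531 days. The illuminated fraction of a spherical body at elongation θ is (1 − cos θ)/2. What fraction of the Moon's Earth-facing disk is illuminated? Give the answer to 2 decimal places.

The Moon has covered 2.2/29.531 of its cycle, so θ ≈ 360° × 2.2/29.531 = 26.8°.
With cos θ = 0.892, the lit fraction is (1 − 0.892)/2 ≈ 0.054.

0.05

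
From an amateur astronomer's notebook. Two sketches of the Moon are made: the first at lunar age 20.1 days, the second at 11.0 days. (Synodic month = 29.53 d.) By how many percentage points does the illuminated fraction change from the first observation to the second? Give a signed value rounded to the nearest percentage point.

+14 percentage points

First observation: θ = 360°·20.1/29.53 = 245.0°, so f = 0.711.
Second observation: θ = 134.1°, f = 0.848.
Δf = 0.848 − 0.711 = +0.137, i.e. +14 pp.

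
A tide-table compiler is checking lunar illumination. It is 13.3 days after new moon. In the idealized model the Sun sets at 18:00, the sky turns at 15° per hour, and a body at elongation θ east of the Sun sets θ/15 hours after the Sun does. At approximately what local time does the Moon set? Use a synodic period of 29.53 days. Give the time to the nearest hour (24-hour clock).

Phase angle: θ = 360°·(13.3 d)/(29.53 d) = 162.1°.
At 15° of sky rotation per hour, 162.1° corresponds to a 10.81 h lag.
18:00 + 10.81 h ≈ 04:49 → 05:00 to the nearest hour.

05:00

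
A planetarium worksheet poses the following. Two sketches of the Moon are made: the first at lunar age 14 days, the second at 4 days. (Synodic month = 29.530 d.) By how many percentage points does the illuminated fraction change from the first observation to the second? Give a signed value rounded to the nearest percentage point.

θ₁ = 360° × 14/29.530 = 170.7°, f₁ = (1 − cos θ₁)/2 = 0.993.
θ₂ = 360° × 4/29.530 = 48.8°, f₂ = (1 − cos θ₂)/2 = 0.170.
Change = f₂ − f₁ = -0.823 → -82 percentage points.

-82 percentage points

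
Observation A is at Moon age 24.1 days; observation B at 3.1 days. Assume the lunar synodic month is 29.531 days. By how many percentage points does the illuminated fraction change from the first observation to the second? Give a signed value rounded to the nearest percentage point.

θ₁ = 360° × 24.1/29.531 = 293.8°, f₁ = (1 − cos θ₁)/2 = 0.298.
θ₂ = 360° × 3.1/29.531 = 37.8°, f₂ = (1 − cos θ₂)/2 = 0.105.
Change = f₂ − f₁ = -0.193 → -19 percentage points.

-19 pp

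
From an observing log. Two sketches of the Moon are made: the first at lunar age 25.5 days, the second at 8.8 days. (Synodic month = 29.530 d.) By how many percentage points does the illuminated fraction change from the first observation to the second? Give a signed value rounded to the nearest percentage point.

First observation: θ = 360°·25.5/29.530 = 310.9°, so f = 0.173.
Second observation: θ = 107.3°, f = 0.649.
Δf = 0.649 − 0.173 = +0.476, i.e. +48 pp.

+48 pp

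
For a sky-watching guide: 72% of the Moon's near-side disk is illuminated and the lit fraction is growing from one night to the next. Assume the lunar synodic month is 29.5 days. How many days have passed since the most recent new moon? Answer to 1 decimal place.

9.5 days

From f = (1 − cos θ)/2: cos θ = 1 − 2×0.72 = -0.440; arccos → 116.1°.
Before full moon the principal value applies: θ = 116.1°.
Age = 29.5 × 116.1°/360° ≈ 9.51 days.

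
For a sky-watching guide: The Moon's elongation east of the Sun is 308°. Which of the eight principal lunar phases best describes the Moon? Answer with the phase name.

waning crescent

The waning crescent sector spans roughly 292°–338°; 308° falls inside it.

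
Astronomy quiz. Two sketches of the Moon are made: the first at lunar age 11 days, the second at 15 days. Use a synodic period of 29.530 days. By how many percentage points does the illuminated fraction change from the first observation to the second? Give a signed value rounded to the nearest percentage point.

+15 pp

First observation: θ = 360°·11/29.530 = 134.1°, so f = 0.848.
Second observation: θ = 182.9°, f = 0.999.
Δf = 0.999 − 0.848 = +0.151, i.e. +15 pp.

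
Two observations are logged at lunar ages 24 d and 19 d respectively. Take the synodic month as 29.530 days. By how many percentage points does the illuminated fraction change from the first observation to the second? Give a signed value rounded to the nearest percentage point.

+50 percentage points

θ₁ = 360° × 24/29.530 = 292.6°, f₁ = (1 − cos θ₁)/2 = 0.308.
θ₂ = 360° × 19/29.530 = 231.6°, f₂ = (1 − cos θ₂)/2 = 0.810.
Change = f₂ − f₁ = +0.502 → +50 percentage points.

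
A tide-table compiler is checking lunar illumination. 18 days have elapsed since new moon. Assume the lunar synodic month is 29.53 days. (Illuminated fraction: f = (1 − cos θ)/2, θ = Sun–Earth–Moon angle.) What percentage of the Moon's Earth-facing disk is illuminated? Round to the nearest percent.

89%

Phase angle: θ = 360°·(18 d)/(29.53 d) = 219.4°.
With cos θ = (-0.772), the lit fraction is (1 − (-0.772))/2 ≈ 0.886, so 89%.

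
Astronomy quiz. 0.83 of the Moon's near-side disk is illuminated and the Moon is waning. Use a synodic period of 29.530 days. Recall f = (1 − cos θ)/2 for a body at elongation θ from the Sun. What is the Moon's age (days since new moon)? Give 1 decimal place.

18.8 days

From f = (1 − cos θ)/2: cos θ = 1 − 2×0.83 = -0.660; arccos → 131.3°.
A waning Moon lies in 180°–360°, so θ = 360° − 131.3° = 228.7°.
Age = 29.530 × 228.7°/360° ≈ 18.76 days.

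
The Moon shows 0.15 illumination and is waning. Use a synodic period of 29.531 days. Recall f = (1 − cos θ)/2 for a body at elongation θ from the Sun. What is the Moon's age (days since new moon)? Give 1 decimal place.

Invert f = (1 − cos θ)/2 to get cos θ = 1 − 2(0.15) = 0.700, hence θ₀ = arccos 0.700 = 45.6°.
Since the Moon is past full (waning), take the reflex angle: θ = 360° − 45.6° = 314.4°.
At 360°/29.531 d per day, 314.4° corresponds to 25.79 days.

25.8 days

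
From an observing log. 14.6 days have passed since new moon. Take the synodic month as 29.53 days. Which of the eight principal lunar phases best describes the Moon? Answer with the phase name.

full moon

θ ≈ 360° × 14.6/29.53 = 178°, which falls in the full moon sector.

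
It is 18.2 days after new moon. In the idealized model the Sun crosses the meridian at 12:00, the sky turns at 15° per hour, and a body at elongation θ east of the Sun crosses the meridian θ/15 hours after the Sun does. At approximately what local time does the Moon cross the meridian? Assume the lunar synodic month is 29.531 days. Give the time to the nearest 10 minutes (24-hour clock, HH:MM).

Phase angle: θ = 360°·(18.2 d)/(29.531 d) = 221.9°.
Delay after the Sun = 221.9° / (15°/h) ≈ 14.79 h.
12:00 + 14.791 h ≈ 02:47 → 02:50 to the nearest ten minutes.

02:50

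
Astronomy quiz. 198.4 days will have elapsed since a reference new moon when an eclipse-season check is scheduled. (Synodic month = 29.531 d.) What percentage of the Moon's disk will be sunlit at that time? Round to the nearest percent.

198.4/29.531 = 6.718 lunations, so 6 complete cycles and 21.21 d into the next.
The Moon has covered 21.21/29.531 of its cycle, so θ ≈ 360° × 21.21/29.531 = 258.6°.
With cos θ = (-0.197), the lit fraction is (1 − (-0.197))/2 ≈ 0.599, so 60%.

60%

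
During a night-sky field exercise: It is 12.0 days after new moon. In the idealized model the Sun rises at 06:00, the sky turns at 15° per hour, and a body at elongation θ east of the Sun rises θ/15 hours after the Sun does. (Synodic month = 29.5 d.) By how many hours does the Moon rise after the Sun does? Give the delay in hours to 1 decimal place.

9.8 h

Phase angle: θ = 360°·(12.0 d)/(29.5 d) = 146.4°.
At 15° of sky rotation per hour, 146.4° corresponds to a 9.76 h lag.
So the Moon rises 9.76 h after the Sun.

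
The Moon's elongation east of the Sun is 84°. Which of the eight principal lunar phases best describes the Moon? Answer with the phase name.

first quarter

84° lies in the first quarter sector of the 8-phase cycle.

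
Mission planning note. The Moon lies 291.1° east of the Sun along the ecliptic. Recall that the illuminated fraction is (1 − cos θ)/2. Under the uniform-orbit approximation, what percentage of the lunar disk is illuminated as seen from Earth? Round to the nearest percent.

32%

f = (1 − cos 291.1°)/2 = (1 − 0.360)/2 ≈ 0.320, i.e. 32%.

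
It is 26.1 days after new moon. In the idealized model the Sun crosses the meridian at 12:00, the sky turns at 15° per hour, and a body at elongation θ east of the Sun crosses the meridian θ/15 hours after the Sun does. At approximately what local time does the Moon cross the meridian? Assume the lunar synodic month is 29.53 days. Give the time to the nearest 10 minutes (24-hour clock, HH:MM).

09:10

Phase angle: θ = 360°·(26.1 d)/(29.53 d) = 318.2°.
At 15° of sky rotation per hour, 318.2° corresponds to a 21.21 h lag.
12:00 + 21.212 h ≈ 09:13 → 09:10 to the nearest ten minutes.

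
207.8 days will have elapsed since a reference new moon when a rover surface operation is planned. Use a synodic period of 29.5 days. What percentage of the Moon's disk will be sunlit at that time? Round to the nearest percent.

2%

207.8/29.5 = 7.044 lunations, so 7 complete cycles and 1.30 d into the next.
The Moon has covered 1.30/29.5 of its cycle, so θ ≈ 360° × 1.30/29.5 = 15.9°.
Illuminated fraction = (1 − cos 15.9°)/2 = (1 − 0.962)/2 ≈ 0.019, so 2%.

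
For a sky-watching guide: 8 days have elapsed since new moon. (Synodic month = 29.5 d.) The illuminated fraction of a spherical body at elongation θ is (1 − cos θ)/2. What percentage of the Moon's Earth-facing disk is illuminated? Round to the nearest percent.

Phase angle: θ = 360°·(8 d)/(29.5 d) = 97.6°.
cos 97.6° = (-0.133), so f = (1 − (-0.133))/2 = 0.566, so 57%.

57%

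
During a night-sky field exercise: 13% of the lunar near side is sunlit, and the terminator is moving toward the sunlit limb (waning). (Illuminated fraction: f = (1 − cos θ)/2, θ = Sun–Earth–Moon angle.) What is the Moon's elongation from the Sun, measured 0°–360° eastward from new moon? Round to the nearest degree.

318°

Invert f = (1 − cos θ)/2 to get cos θ = 1 − 2(0.13) = 0.740, hence θ₀ = arccos 0.740 = 42.3°.
Since the Moon is past full (waning), take the reflex angle: θ = 360° − 42.3° = 317.7°.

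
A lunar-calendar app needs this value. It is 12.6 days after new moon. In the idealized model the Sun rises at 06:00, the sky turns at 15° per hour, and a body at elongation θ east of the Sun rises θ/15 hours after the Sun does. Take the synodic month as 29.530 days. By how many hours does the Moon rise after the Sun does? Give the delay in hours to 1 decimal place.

Elongation θ = 360° × 12.6/29.530 ≈ 153.6°.
The Moon trails the Sun by θ/15 = 153.6/15 ≈ 10.24 hours.
So the Moon rises 10.24 h after the Sun.

10.2 h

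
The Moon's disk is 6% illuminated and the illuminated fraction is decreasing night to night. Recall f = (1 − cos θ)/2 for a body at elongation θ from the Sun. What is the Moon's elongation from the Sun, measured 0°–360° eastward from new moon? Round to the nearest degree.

cos θ = 1 − 2f = 0.880, giving a principal value of 28.4°.
Waning ⇒ past full, so θ = 360° − 28.4° = 331.6°.

332°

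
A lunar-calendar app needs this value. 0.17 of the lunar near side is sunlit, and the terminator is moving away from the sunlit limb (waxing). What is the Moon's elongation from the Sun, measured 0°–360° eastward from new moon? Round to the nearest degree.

49°

cos θ = 1 − 2f = 0.660, giving a principal value of 48.7°.
Before full moon the principal value applies: θ = 48.7°.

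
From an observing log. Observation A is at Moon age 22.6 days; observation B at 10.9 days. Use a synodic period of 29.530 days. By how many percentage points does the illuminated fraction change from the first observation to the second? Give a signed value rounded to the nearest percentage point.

+39 pp

First observation: θ = 360°·22.6/29.530 = 275.5°, so f = 0.452.
Second observation: θ = 132.9°, f = 0.840.
Δf = 0.840 − 0.452 = +0.388, i.e. +39 pp.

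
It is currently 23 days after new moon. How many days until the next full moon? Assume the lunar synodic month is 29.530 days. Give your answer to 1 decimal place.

Full moon occurs at elongation 180°, i.e. at age 29.530 × 180/360 = 14.765 d.
Already past this cycle's full moon; the next is at 14.765 + 29.530 = 44.295 d, so 44.295 − 23 = 21.295 days.

21.3 days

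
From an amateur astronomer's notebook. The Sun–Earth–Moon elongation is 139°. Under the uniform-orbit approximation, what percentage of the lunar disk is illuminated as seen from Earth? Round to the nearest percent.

cos 139° = (-0.755), so f = (1 − (-0.755))/2 = 0.877, i.e. 88%.

88%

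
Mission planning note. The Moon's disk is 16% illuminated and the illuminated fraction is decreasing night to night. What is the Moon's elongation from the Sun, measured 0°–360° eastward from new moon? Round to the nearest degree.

From f = (1 − cos θ)/2: cos θ = 1 − 2×0.16 = 0.680; arccos → 47.2°.
Waning ⇒ past full, so θ = 360° − 47.2° = 312.8°.

313°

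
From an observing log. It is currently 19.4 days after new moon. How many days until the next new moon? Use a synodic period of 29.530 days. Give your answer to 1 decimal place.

10.1 days

The next new moon completes the synodic month: 29.530 − 19.4 = 10.130 days.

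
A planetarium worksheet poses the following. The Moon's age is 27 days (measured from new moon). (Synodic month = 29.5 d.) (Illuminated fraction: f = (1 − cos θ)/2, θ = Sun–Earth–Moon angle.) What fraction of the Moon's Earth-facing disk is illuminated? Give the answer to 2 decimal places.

0.07

The Moon has covered 27/29.5 of its cycle, so θ ≈ 360° × 27/29.5 = 329.5°.
Illuminated fraction = (1 − cos 329.5°)/2 = (1 − 0.862)/2 ≈ 0.069.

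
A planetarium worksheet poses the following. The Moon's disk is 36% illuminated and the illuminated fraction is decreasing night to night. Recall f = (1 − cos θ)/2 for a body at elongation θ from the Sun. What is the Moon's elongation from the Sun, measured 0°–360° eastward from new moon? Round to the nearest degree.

Invert f = (1 − cos θ)/2 to get cos θ = 1 − 2(0.36) = 0.280, hence θ₀ = arccos 0.280 = 73.7°.
A waning Moon lies in 180°–360°, so θ = 360° − 73.7° = 286.3°.

286°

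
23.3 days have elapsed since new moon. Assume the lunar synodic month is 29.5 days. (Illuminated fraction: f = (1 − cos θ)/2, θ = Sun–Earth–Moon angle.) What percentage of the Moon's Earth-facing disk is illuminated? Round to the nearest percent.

Elongation θ = 360° × 23.3/29.5 ≈ 284.3°.
With cos θ = 0.248, the lit fraction is (1 − 0.248)/2 ≈ 0.376, so 38%.

38%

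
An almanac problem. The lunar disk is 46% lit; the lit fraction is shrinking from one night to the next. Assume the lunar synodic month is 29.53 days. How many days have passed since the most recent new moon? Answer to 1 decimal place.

cos θ = 1 − 2f = 0.080, giving a principal value of 85.4°.
A waning Moon lies in 180°–360°, so θ = 360° − 85.4° = 274.6°.
At 360°/29.53 d per day, 274.6° corresponds to 22.52 days.

22.5 days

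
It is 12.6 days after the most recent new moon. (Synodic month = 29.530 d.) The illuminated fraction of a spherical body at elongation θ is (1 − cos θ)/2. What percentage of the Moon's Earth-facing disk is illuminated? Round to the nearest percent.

The Moon has covered 12.6/29.530 of its cycle, so θ ≈ 360° × 12.6/29.530 = 153.6°.
cos 153.6° = (-0.896), so f = (1 − (-0.896))/2 = 0.948, so 95%.

95%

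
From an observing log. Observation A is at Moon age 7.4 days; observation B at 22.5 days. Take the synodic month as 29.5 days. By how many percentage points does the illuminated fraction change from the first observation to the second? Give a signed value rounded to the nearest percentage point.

-4 percentage points

θ₁ = 360° × 7.4/29.5 = 90.3°, f₁ = (1 − cos θ₁)/2 = 0.503.
θ₂ = 360° × 22.5/29.5 = 274.6°, f₂ = (1 − cos θ₂)/2 = 0.460.
Change = f₂ − f₁ = -0.043 → -4 percentage points.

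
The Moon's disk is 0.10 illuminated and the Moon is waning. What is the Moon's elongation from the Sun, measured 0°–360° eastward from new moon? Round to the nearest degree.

323°

From f = (1 − cos θ)/2: cos θ = 1 − 2×0.10 = 0.800; arccos → 36.9°.
A waning Moon lies in 180°–360°, so θ = 360° − 36.9° = 323.1°.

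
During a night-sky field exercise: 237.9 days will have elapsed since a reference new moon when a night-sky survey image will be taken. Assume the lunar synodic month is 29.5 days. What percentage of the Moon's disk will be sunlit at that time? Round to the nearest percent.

4%

237.9 d spans 8 complete synodic months (8 × 29.5 = 236.00 d) plus 1.90 d.
The Moon has covered 1.90/29.5 of its cycle, so θ ≈ 360° × 1.90/29.5 = 23.2°.
cos 23.2° = 0.919, so f = (1 − 0.919)/2 = 0.040, so 4%.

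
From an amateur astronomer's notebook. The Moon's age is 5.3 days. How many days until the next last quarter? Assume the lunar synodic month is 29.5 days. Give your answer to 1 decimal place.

Last quarter occurs at elongation 270°, i.e. at age 29.5 × 270/360 = 22.125 d.
So 16.825 days remain (22.125 − 5.3).

16.8 days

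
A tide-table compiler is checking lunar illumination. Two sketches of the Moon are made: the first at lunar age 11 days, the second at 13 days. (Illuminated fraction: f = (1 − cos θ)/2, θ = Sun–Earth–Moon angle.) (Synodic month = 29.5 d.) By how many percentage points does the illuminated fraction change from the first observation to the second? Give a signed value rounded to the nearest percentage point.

+12 percentage points

θ₁ = 360° × 11/29.5 = 134.2°, f₁ = (1 − cos θ₁)/2 = 0.849.
θ₂ = 360° × 13/29.5 = 158.6°, f₂ = (1 − cos θ₂)/2 = 0.966.
Change = f₂ − f₁ = +0.117 → +12 percentage points.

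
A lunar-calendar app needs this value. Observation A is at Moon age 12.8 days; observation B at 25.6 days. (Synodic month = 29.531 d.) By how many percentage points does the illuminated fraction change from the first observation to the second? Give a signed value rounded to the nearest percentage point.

θ₁ = 360° × 12.8/29.531 = 156.0°, f₁ = (1 − cos θ₁)/2 = 0.957.
θ₂ = 360° × 25.6/29.531 = 312.1°, f₂ = (1 − cos θ₂)/2 = 0.165.
Change = f₂ − f₁ = -0.792 → -79 percentage points.

-79 pp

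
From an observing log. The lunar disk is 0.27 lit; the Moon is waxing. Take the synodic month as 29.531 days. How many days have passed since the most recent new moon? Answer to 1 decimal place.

From f = (1 − cos θ)/2: cos θ = 1 − 2×0.27 = 0.460; arccos → 62.6°.
Before full moon the principal value applies: θ = 62.6°.
At 360°/29.531 d per day, 62.6° corresponds to 5.14 days.

5.1 days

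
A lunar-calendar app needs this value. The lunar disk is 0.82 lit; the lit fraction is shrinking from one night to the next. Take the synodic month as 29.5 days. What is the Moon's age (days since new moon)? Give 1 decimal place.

cos θ = 1 − 2f = -0.640, giving a principal value of 129.8°.
A waning Moon lies in 180°–360°, so θ = 360° − 129.8° = 230.2°.
That fraction of the synodic month is 230.2/360 × 29.5 d ≈ 18.86 d.

18.9 days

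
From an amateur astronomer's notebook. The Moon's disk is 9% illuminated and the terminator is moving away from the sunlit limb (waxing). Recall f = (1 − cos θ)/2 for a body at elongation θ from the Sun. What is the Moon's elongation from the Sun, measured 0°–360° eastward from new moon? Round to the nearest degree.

From f = (1 − cos θ)/2: cos θ = 1 − 2×0.09 = 0.820; arccos → 34.9°.
Waxing ⇒ before full, so θ = 34.9°.

35°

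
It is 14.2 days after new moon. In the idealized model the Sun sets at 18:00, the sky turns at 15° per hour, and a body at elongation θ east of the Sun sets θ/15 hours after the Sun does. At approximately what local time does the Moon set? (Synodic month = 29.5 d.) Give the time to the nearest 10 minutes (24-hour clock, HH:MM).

05:30

The Moon has covered 14.2/29.5 of its cycle, so θ ≈ 360° × 14.2/29.5 = 173.3°.
At 15° of sky rotation per hour, 173.3° corresponds to a 11.55 h lag.
18:00 + 11.553 h ≈ 05:33 → 05:30 to the nearest ten minutes.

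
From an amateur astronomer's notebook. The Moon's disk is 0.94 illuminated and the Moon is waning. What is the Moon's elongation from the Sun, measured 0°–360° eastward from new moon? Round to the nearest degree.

208°

From f = (1 − cos θ)/2: cos θ = 1 − 2×0.94 = -0.880; arccos → 151.6°.
A waning Moon lies in 180°–360°, so θ = 360° − 151.6° = 208.4°.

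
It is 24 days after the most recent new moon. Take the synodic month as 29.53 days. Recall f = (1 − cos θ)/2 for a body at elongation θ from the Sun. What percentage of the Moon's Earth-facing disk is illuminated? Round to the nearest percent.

31%

The Moon has covered 24/29.53 of its cycle, so θ ≈ 360° × 24/29.53 = 292.6°.
Illuminated fraction = (1 − cos 292.6°)/2 = (1 − 0.384)/2 ≈ 0.308, so 31%.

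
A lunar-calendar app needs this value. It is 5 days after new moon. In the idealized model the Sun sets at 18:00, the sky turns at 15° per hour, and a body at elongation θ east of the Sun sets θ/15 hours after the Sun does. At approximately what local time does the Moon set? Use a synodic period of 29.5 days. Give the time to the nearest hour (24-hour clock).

Elongation θ = 360° × 5/29.5 ≈ 61.0°.
The Moon trails the Sun by θ/15 = 61.0/15 ≈ 4.07 hours.
18:00 + 4.07 h ≈ 22:04 → 22:00 to the nearest hour.

22:00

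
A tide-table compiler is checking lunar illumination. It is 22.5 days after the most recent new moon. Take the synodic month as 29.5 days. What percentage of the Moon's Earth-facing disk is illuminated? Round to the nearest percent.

46%

Elongation θ = 360° × 22.5/29.5 ≈ 274.6°.
With cos θ = 0.080, the lit fraction is (1 − 0.080)/2 ≈ 0.460, so 46%.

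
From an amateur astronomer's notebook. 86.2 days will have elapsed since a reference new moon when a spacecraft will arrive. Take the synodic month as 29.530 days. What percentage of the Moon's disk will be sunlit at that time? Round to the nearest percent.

6%

86.2 d spans 2 complete synodic months (2 × 29.530 = 59.06 d) plus 27.14 d.
Elongation θ = 360° × 27.14/29.530 ≈ 330.9°.
Illuminated fraction = (1 − cos 330.9°)/2 = (1 − 0.873)/2 ≈ 0.063, so 6%.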